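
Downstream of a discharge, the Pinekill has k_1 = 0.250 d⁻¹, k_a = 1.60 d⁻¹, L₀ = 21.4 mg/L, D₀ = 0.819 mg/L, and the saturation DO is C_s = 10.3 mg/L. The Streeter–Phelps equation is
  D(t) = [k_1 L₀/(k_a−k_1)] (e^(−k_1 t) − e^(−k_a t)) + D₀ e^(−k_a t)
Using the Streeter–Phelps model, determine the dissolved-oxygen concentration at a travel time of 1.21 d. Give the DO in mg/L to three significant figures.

DO ≈ 7.83 mg/L

k_1 L₀/(k_a−k_1) = 0.250×21.4/(1.60−0.250) = 5.350/1.350 = 3.963 mg/L.
e^(−k_1 t) = e^(−0.250×1.210) = 0.7390; e^(−k_a t) = e^(−1.60×1.210) = 0.1443.
D = 3.963 × (0.7390 − 0.1443) + 0.819 × 0.1443 = 2.357 + 0.1182 = 2.475 mg/L.
DO = C_s − D = 10.3 − 2.475 = 7.825 mg/L.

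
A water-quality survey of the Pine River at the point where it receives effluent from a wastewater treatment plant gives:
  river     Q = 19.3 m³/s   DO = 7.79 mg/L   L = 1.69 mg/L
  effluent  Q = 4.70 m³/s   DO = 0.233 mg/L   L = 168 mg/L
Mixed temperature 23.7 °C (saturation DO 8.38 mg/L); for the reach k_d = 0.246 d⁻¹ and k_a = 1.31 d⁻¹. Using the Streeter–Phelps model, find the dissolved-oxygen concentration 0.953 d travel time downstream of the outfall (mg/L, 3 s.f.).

Mixed DO = (19.3×7.79 + 4.70×0.233)/(19.3+4.70) = 151.4/24.00 = 6.310 mg/L.
Mixed L₀ = (19.3×1.69 + 4.70×168)/(24.00) = 822.2/24.00 = 34.26 mg/L.
Initial deficit D₀ = C_s − DO₀ = 8.38 − 6.310 = 2.070 mg/L.
D(0.953) = [0.246×34.26/(1.31−0.246)](e^(−0.246×0.953) − e^(−1.31×0.953)) + 2.070 e^(−1.31×0.953)
= 7.921 × (0.7910 − 0.2870) + 2.070 × 0.2870 = 4.587 mg/L.
DO = 8.38 − 4.587 = 3.793 mg/L.

DO ≈ 3.79 mg/L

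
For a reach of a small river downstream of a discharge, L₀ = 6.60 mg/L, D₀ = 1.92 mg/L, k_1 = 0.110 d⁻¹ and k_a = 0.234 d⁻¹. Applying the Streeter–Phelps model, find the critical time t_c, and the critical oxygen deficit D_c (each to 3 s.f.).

At the critical point dD/dt = 0, so k_1 L₀ e^(−k_1 t) = k_a D. Substituting D(t) from the Streeter–Phelps equation and solving for t gives
t_c = ln[(k_a/k_1)(1 − D₀(k_a−k_1)/(k_1 L₀))] / (k_a−k_1).
Here k_a−k_1 = 0.1240 d⁻¹ and 1 − D₀(k_a−k_1)/(k_1 L₀) = 1 − 1.92×0.1240/(0.110×6.60) = 0.6721, so
t_c = ln(2.127 × 0.6721) / 0.1240 = 0.3574 / 0.1240 = 2.883 d.
L(t_c) = L₀ e^(−k_1 t_c) = 6.60 × 0.7283 = 4.807 mg/L, and at the critical point k_a D_c = k_1 L, so D_c = (0.110/0.234) × 4.807 = 2.259 mg/L.

t_c ≈ 2.88 d; D_c ≈ 2.26 mg/L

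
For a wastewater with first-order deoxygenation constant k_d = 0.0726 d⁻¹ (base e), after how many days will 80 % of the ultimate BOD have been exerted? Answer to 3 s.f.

t ≈ 22.2 d

y/L₀ = 1 − e^(−k_d t) = 0.80 ⇒ e^(−k_d t) = 0.200
t = −ln(0.200) / 0.0726 = 1.609 / 0.0726 = 22.17 d.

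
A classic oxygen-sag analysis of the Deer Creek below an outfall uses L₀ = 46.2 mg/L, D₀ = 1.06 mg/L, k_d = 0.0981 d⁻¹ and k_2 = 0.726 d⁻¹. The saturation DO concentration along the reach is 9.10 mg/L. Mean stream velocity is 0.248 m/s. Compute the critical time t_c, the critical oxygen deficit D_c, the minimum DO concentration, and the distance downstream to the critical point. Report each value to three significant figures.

t_c ≈ 2.93 d; D_c ≈ 4.68 mg/L; min DO ≈ 4.42 mg/L; x_c ≈ 62.9 km

t_c = [1/(k_2−k_d)] ln[(k_2/k_d)(1 − D₀(k_2−k_d)/(k_d L₀))]
= [1/(0.726−0.0981)] ln[(0.726/0.0981)(1 − 1.06×0.6279/(0.0981×46.2))]
= (1/0.6279) ln[7.401 × 0.8531] = 1.593 × ln(6.314) = 1.593 × 1.843 = 2.935 d.
D_c = (k_d/k_2) L₀ e^(−k_d t_c) = (0.0981/0.726) × 46.2 × e^(−0.0981×2.935) = 0.1351 × 46.2 × 0.7498 = 4.681 mg/L.
Minimum DO = C_s − D_c = 9.10 − 4.681 = 4.419 mg/L.
x_c = v t_c = 0.248 m/s × 2.935 d × 86400 s/d = 62880 m ≈ 62.9 km.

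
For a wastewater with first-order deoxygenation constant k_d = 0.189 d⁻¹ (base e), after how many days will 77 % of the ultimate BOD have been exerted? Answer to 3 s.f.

t ≈ 7.78 d

y/L₀ = 1 − e^(−k_d t) = 0.77 ⇒ e^(−k_d t) = 0.230
t = −ln(0.230) / 0.189 = 1.470 / 0.189 = 7.776 d.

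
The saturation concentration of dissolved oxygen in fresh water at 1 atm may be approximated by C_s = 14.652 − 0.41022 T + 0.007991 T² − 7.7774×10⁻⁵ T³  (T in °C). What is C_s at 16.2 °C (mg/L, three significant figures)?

C_s ≈ 9.77 mg/L

C_s = 14.652 − 0.41022×16.2 + 0.007991×16.2² − 7.7774×10⁻⁵×16.2³ = 9.773 mg/L.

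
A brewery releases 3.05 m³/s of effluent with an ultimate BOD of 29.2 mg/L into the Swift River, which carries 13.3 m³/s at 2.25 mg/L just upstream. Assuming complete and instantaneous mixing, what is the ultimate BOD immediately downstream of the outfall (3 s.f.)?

7.28 mg/L

Flow-weighted mixing: C = (Q_r C_r + Q_w C_w)/(Q_r + Q_w)
= (13.3×2.25 + 3.05×29.2)/(13.3 + 3.05) = 119.0/16.35 = 7.277 mg/L.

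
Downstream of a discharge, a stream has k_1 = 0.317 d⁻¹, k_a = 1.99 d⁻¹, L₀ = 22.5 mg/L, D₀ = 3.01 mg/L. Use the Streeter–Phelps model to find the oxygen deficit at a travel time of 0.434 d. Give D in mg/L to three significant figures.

k_1 L₀/(k_a−k_1) = 0.317×22.5/(1.99−0.317) = 7.133/1.673 = 4.263 mg/L.
e^(−k_1 t) = e^(−0.317×0.4340) = 0.8715; e^(−k_a t) = e^(−1.99×0.4340) = 0.4216.
D = 4.263 × (0.8715 − 0.4216) + 3.01 × 0.4216 = 1.918 + 1.269 = 3.187 mg/L.

D ≈ 3.19 mg/L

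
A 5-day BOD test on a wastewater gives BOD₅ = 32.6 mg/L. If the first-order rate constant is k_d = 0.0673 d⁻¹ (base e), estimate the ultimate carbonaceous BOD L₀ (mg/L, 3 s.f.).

L₀ ≈ 114 mg/L

BOD₅ = L₀(1 − e^(−5k_d)) ⇒ L₀ = BOD₅ / (1 − e^(−5×0.0673))
= 32.6 / (1 − 0.7143) = 32.6 / 0.2857 = 114.1 mg/L.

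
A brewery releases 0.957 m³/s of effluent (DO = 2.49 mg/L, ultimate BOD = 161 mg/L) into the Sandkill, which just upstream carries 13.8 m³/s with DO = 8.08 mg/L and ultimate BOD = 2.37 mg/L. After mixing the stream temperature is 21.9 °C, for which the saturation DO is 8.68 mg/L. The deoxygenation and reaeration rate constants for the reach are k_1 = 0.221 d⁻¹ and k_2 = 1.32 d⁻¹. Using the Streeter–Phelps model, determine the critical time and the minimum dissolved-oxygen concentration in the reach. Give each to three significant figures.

t_c ≈ 1.19 d; minimum DO ≈ 7.05 mg/L

Mixed DO = (13.8×8.08 + 0.957×2.49)/(13.8+0.957) = 113.9/14.76 = 7.717 mg/L.
Mixed L₀ = (13.8×2.37 + 0.957×161)/(14.76) = 186.8/14.76 = 12.66 mg/L.
Initial deficit D₀ = C_s − DO₀ = 8.68 − 7.717 = 0.9625 mg/L.
t_c = (1/1.099) ln[(1.32/0.221)(1 − 0.9625×1.099/(0.221×12.66))] = 0.9099 × ln(3.714) = 1.194 d.
D_c = (0.221/1.32) × 12.66 × e^(−0.221×1.194) = 0.1674 × 12.66 × 0.7681 = 1.628 mg/L.
Minimum DO = 8.68 − 1.628 = 7.052 mg/L.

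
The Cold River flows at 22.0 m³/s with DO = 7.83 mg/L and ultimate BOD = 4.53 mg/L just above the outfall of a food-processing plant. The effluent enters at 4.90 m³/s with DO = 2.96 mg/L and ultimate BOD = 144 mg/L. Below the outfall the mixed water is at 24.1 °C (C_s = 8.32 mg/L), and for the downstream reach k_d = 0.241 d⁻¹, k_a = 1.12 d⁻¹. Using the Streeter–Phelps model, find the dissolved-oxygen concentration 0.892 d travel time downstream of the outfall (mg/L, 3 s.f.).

DO ≈ 4.22 mg/L

Mixed DO = (22.0×7.83 + 4.90×2.96)/(22.0+4.90) = 186.8/26.90 = 6.943 mg/L.
Mixed L₀ = (22.0×4.53 + 4.90×144)/(26.90) = 805.3/26.90 = 29.94 mg/L.
Initial deficit D₀ = C_s − DO₀ = 8.32 − 6.943 = 1.377 mg/L.
D(0.892) = [0.241×29.94/(1.12−0.241)](e^(−0.241×0.892) − e^(−1.12×0.892)) + 1.377 e^(−1.12×0.892)
= 8.208 × (0.8066 − 0.3682) + 1.377 × 0.3682 = 4.105 mg/L.
DO = 8.32 − 4.105 = 4.215 mg/L.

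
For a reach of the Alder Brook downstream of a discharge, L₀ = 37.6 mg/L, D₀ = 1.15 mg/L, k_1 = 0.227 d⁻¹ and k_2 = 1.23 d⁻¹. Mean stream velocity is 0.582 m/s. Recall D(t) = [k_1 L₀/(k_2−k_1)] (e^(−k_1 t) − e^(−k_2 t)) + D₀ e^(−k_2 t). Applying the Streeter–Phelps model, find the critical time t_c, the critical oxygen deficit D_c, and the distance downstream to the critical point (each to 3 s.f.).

t_c ≈ 1.54 d; D_c ≈ 4.89 mg/L; x_c ≈ 77.4 km

At the critical point dD/dt = 0, so k_1 L₀ e^(−k_1 t) = k_2 D. Substituting D(t) from the Streeter–Phelps equation and solving for t gives
t_c = ln[(k_2/k_1)(1 − D₀(k_2−k_1)/(k_1 L₀))] / (k_2−k_1).
Here k_2−k_1 = 1.003 d⁻¹ and 1 − D₀(k_2−k_1)/(k_1 L₀) = 1 − 1.15×1.003/(0.227×37.6) = 0.8649, so
t_c = ln(5.419 × 0.8649) / 1.003 = 1.545 / 1.003 = 1.540 d.
L(t_c) = L₀ e^(−k_1 t_c) = 37.6 × 0.7050 = 26.51 mg/L, and at the critical point k_2 D_c = k_1 L, so D_c = (0.227/1.23) × 26.51 = 4.892 mg/L.
x_c = v t_c = 0.582 m/s × 1.540 d × 86400 s/d = 77440 m ≈ 77.4 km.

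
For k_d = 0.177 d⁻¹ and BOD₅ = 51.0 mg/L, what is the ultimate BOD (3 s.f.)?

L₀ ≈ 86.8 mg/L

BOD₅ = L₀(1 − e^(−5k_d)) ⇒ L₀ = BOD₅ / (1 − e^(−5×0.177))
= 51.0 / (1 − 0.4127) = 51.0 / 0.5873 = 86.84 mg/L.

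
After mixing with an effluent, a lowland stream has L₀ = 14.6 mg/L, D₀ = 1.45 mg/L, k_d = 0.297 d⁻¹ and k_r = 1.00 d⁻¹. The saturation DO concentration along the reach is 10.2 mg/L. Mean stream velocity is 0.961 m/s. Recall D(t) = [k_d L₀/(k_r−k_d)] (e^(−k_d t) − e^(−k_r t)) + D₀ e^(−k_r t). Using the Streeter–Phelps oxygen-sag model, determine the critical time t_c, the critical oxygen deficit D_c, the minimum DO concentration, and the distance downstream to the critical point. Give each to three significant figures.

t_c ≈ 1.35 d; D_c ≈ 2.91 mg/L; min DO ≈ 7.29 mg/L; x_c ≈ 112 km

With k_r/k_d = 3.367 and 1 − D₀(k_r−k_d)/(k_d L₀) = 0.7649,
t_c = ln(3.367 × 0.7649) / (1.00 − 0.297) = ln(2.575) / 0.7030 = 0.9460/0.7030 = 1.346 d.
L(t_c) = L₀ e^(−k_d t_c) = 14.6 × 0.6705 = 9.790 mg/L, and at the critical point k_r D_c = k_d L, so D_c = (0.297/1.00) × 9.790 = 2.908 mg/L.
Minimum DO = C_s − D_c = 10.2 − 2.908 = 7.292 mg/L.
x_c = v t_c = 0.961 m/s × 1.346 d × 86400 s/d = 111700 m ≈ 112 km.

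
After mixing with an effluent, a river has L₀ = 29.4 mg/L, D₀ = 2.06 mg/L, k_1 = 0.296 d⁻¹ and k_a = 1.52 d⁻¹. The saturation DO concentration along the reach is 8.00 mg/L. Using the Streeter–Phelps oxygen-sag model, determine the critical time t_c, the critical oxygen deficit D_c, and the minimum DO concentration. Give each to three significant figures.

With k_a/k_1 = 5.135 and 1 − D₀(k_a−k_1)/(k_1 L₀) = 0.7103,
t_c = ln(5.135 × 0.7103) / (1.52 − 0.296) = ln(3.647) / 1.224 = 1.294/1.224 = 1.057 d.
L(t_c) = L₀ e^(−k_1 t_c) = 29.4 × 0.7313 = 21.50 mg/L, and at the critical point k_a D_c = k_1 L, so D_c = (0.296/1.52) × 21.50 = 4.187 mg/L.
Minimum DO = C_s − D_c = 8.00 − 4.187 = 3.813 mg/L.

t_c ≈ 1.06 d; D_c ≈ 4.19 mg/L; min DO ≈ 3.81 mg/L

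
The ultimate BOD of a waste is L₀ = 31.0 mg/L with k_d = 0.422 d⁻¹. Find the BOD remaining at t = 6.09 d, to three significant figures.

L_t = L₀ e^(−k_d t) = 31.0 × e^(−0.422×6.09) = 31.0 × 0.07654 = 2.373 mg/L.

L ≈ 2.37 mg/L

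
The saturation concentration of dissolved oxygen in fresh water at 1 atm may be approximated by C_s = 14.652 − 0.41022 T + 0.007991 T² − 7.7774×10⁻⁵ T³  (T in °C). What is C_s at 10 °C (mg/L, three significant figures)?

C_s ≈ 11.3 mg/L

C_s = 14.652 − 0.41022×10 + 0.007991×10² − 7.7774×10⁻⁵×10³ = 11.27 mg/L.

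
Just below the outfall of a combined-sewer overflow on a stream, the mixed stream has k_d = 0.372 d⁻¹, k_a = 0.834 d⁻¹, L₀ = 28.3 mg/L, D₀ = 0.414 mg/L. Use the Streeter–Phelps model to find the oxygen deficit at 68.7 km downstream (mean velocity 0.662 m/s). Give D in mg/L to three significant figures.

Travel time t = x/v = 68.7 km / (0.662 m/s) = 68700 m / 0.662 m/s = 103800 s = 1.201 d.
k_d L₀/(k_a−k_d) = 0.372×28.3/(0.834−0.372) = 10.53/0.4620 = 22.79 mg/L.
e^(−k_d t) = e^(−0.372×1.201) = 0.6397; e^(−k_a t) = e^(−0.834×1.201) = 0.3672.
D = 22.79 × (0.6397 − 0.3672) + 0.414 × 0.3672 = 6.208 + 0.1520 = 6.360 mg/L.

D ≈ 6.36 mg/L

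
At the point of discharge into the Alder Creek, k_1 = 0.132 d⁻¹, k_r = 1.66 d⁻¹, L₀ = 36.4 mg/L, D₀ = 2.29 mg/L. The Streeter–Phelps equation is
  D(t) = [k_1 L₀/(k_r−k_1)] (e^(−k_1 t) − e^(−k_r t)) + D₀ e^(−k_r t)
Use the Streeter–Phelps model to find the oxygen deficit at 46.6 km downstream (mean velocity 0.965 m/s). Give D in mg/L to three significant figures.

Travel time t = x/v = 46.6 km / (0.965 m/s) = 46600 m / 0.965 m/s = 48290 s = 0.5589 d.
k_1 L₀/(k_r−k_1) = 0.132×36.4/(1.66−0.132) = 4.805/1.528 = 3.145 mg/L.
e^(−k_1 t) = e^(−0.132×0.5589) = 0.9289; e^(−k_r t) = e^(−1.66×0.5589) = 0.3954.
D = 3.145 × (0.9289 − 0.3954) + 2.29 × 0.3954 = 1.677 + 0.9055 = 2.583 mg/L.

D ≈ 2.58 mg/L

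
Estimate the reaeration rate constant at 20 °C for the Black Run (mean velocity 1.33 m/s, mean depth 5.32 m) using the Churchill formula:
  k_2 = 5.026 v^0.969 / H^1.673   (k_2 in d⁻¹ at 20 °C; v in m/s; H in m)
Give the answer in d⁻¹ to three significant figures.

k_2 = 5.026 × 1.33^0.969 / 5.32^1.673 = 5.026 × 1.318 / 16.39 = 0.4044 d⁻¹.

k_2 ≈ 0.404 d⁻¹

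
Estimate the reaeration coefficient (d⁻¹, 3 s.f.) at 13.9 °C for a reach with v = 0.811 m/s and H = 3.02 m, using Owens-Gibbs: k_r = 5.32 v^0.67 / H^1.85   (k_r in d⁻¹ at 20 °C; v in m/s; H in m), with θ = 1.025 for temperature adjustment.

k_r ≈ 0.515 d⁻¹

k_r(20) = 5.32 × 0.811^0.67 / 3.02^1.85 = 5.32 × 0.8690 / 7.727 = 0.5983 d⁻¹.
k_r(13.9) = 0.5983 × 1.025^(13.9−20) = 0.5983 × 0.8602 = 0.5147 d⁻¹.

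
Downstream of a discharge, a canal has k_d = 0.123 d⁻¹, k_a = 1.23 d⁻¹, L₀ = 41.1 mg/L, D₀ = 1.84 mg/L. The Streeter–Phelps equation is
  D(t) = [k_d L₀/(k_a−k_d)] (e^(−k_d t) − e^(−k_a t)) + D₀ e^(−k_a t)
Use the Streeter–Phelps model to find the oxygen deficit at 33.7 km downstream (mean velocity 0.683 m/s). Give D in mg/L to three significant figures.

D ≈ 2.91 mg/L

Travel time t = x/v = 33.7 km / (0.683 m/s) = 33700 m / 0.683 m/s = 49340 s = 0.5711 d.
k_d L₀/(k_a−k_d) = 0.123×41.1/(1.23−0.123) = 5.055/1.107 = 4.567 mg/L.
e^(−k_d t) = e^(−0.123×0.5711) = 0.9322; e^(−k_a t) = e^(−1.23×0.5711) = 0.4954.
D = 4.567 × (0.9322 − 0.4954) + 1.84 × 0.4954 = 1.995 + 0.9115 = 2.906 mg/L.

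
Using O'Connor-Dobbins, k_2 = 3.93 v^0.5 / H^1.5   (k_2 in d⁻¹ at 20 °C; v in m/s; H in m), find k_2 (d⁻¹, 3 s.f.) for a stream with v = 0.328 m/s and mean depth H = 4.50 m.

k_2 = 3.93 × 0.328^0.5 / 4.50^1.5 = 3.93 × 0.5727 / 9.546 = 0.2358 d⁻¹.

k_2 ≈ 0.236 d⁻¹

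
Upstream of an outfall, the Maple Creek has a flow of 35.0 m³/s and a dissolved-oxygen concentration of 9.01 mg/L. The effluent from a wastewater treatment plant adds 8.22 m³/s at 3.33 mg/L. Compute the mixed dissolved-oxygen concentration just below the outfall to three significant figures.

7.93 mg/L

Flow-weighted mixing: C = (Q_r C_r + Q_w C_w)/(Q_r + Q_w)
= (35.0×9.01 + 8.22×3.33)/(35.0 + 8.22) = 342.7/43.22 = 7.930 mg/L.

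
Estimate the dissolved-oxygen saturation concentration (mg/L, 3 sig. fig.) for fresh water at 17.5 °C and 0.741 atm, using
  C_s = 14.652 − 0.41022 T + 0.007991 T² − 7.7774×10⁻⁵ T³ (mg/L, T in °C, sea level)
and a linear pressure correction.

At sea level: C_s = 14.652 − 0.41022×17.5 + 0.007991×17.5² − 7.7774×10⁻⁵×17.5³ = 9.504 mg/L.
Pressure correction: C_s' = 9.504 × 0.741 = 7.042 mg/L.

C_s ≈ 7.04 mg/L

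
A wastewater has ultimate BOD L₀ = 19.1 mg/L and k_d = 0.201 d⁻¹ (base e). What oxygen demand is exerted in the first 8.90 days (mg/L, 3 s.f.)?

y ≈ 15.9 mg/L

y_t = L₀(1 − e^(−k_d t)) = 19.1 × (1 − e^(−0.201×8.90))
= 19.1 × (1 − 0.1671) = 19.1 × 0.8329 = 15.91 mg/L.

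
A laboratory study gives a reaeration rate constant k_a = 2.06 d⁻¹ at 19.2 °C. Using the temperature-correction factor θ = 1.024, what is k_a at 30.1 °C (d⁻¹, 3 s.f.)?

k_a(T₂) = k_a(T₁) · θ^(T₂−T₁) = 2.06 × 1.024^(30.1−19.2)
= 2.06 × 1.024^10.9 = 2.06 × 1.295 = 2.668 d⁻¹.

k_a ≈ 2.67 d⁻¹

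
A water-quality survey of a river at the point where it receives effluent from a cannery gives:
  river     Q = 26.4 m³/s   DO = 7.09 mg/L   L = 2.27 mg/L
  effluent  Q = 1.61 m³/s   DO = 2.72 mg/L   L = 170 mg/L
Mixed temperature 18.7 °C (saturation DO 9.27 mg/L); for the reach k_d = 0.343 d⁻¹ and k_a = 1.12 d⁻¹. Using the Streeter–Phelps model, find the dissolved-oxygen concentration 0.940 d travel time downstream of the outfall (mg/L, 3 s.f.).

Mixed DO = (26.4×7.09 + 1.61×2.72)/(26.4+1.61) = 191.6/28.01 = 6.839 mg/L.
Mixed L₀ = (26.4×2.27 + 1.61×170)/(28.01) = 333.6/28.01 = 11.91 mg/L.
Initial deficit D₀ = C_s − DO₀ = 9.27 − 6.839 = 2.431 mg/L.
D(0.940) = [0.343×11.91/(1.12−0.343)](e^(−0.343×0.940) − e^(−1.12×0.940)) + 2.431 e^(−1.12×0.940)
= 5.258 × (0.7244 − 0.3490) + 2.431 × 0.3490 = 2.822 mg/L.
DO = 9.27 − 2.822 = 6.448 mg/L.

DO ≈ 6.45 mg/L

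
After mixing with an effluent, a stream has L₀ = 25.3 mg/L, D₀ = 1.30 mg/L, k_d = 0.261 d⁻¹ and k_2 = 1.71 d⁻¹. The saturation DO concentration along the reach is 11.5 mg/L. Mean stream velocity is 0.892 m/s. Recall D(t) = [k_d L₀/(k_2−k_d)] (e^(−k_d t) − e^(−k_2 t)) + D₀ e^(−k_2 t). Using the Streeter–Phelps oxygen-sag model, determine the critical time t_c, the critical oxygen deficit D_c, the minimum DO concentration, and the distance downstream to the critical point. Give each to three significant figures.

t_c = [1/(k_2−k_d)] ln[(k_2/k_d)(1 − D₀(k_2−k_d)/(k_d L₀))]
= [1/(1.71−0.261)] ln[(1.71/0.261)(1 − 1.30×1.449/(0.261×25.3))]
= (1/1.449) ln[6.552 × 0.7147] = 0.6901 × ln(4.683) = 0.6901 × 1.544 = 1.065 d.
L(t_c) = L₀ e^(−k_d t_c) = 25.3 × 0.7572 = 19.16 mg/L, and at the critical point k_2 D_c = k_d L, so D_c = (0.261/1.71) × 19.16 = 2.924 mg/L.
Minimum DO = C_s − D_c = 11.5 − 2.924 = 8.576 mg/L.
x_c = v t_c = 0.892 m/s × 1.065 d × 86400 s/d = 82120 m ≈ 82.1 km.

t_c ≈ 1.07 d; D_c ≈ 2.92 mg/L; min DO ≈ 8.58 mg/L; x_c ≈ 82.1 km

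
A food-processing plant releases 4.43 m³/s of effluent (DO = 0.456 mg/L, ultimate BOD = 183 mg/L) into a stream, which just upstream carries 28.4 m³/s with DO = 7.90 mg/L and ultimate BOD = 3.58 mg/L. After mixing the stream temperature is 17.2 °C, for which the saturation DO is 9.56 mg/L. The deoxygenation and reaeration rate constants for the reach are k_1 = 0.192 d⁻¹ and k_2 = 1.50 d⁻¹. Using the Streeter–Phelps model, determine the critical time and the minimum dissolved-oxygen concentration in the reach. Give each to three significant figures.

Mixed DO = (28.4×7.90 + 4.43×0.456)/(28.4+4.43) = 226.4/32.83 = 6.896 mg/L.
Mixed L₀ = (28.4×3.58 + 4.43×183)/(32.83) = 912.4/32.83 = 27.79 mg/L.
Initial deficit D₀ = C_s − DO₀ = 9.56 − 6.896 = 2.664 mg/L.
t_c = (1/1.308) ln[(1.50/0.192)(1 − 2.664×1.308/(0.192×27.79))] = 0.7645 × ln(2.710) = 0.7621 d.
D_c = (0.192/1.50) × 27.79 × e^(−0.192×0.7621) = 0.1280 × 27.79 × 0.8639 = 3.073 mg/L.
Minimum DO = 9.56 − 3.073 = 6.487 mg/L.

t_c ≈ 0.762 d; minimum DO ≈ 6.49 mg/L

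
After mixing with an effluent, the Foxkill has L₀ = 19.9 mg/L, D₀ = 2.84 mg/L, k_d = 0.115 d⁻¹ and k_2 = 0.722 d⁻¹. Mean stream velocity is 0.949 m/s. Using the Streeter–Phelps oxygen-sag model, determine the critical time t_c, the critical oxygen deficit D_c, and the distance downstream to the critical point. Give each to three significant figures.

t_c ≈ 0.721 d; D_c ≈ 2.92 mg/L; x_c ≈ 59.1 km

With k_2/k_d = 6.278 and 1 − D₀(k_2−k_d)/(k_d L₀) = 0.2467,
t_c = ln(6.278 × 0.2467) / (0.722 − 0.115) = ln(1.549) / 0.6070 = 0.4376/0.6070 = 0.7209 d.
D_c = (k_d/k_2) L₀ e^(−k_d t_c) = (0.115/0.722) × 19.9 × e^(−0.115×0.7209) = 0.1593 × 19.9 × 0.9204 = 2.917 mg/L.
x_c = v t_c = 0.949 m/s × 0.7209 d × 86400 s/d = 59110 m ≈ 59.1 km.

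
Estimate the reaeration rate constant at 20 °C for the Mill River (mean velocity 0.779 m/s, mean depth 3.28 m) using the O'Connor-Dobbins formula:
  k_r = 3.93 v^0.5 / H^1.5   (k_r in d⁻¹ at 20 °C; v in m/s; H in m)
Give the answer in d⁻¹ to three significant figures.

k_r = 3.93 × 0.779^0.5 / 3.28^1.5 = 3.93 × 0.8826 / 5.940 = 0.5839 d⁻¹.

k_r ≈ 0.584 d⁻¹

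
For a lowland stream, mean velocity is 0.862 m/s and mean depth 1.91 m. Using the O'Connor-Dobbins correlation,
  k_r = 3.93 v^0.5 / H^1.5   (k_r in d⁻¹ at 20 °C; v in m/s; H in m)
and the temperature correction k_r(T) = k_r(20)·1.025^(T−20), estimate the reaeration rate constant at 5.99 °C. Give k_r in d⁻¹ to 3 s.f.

k_r ≈ 0.978 d⁻¹

k_r(20) = 3.93 × 0.862^0.5 / 1.91^1.5 = 3.93 × 0.9284 / 2.640 = 1.382 d⁻¹.
k_r(5.99) = 1.382 × 1.025^(5.99−20) = 1.382 × 0.7076 = 0.9780 d⁻¹.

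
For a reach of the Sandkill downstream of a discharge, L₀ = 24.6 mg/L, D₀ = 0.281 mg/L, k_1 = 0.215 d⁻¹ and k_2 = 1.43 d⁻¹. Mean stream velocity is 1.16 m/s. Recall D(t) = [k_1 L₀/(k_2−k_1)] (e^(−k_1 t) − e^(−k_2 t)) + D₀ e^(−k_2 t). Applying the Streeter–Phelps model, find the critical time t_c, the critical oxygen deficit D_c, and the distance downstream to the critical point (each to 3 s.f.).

t_c ≈ 1.50 d; D_c ≈ 2.68 mg/L; x_c ≈ 151 km

t_c = [1/(k_2−k_1)] ln[(k_2/k_1)(1 − D₀(k_2−k_1)/(k_1 L₀))]
= [1/(1.43−0.215)] ln[(1.43/0.215)(1 − 0.281×1.215/(0.215×24.6))]
= (1/1.215) ln[6.651 × 0.9354] = 0.8230 × ln(6.222) = 0.8230 × 1.828 = 1.505 d.
L(t_c) = L₀ e^(−k_1 t_c) = 24.6 × 0.7236 = 17.80 mg/L, and at the critical point k_2 D_c = k_1 L, so D_c = (0.215/1.43) × 17.80 = 2.676 mg/L.
x_c = v t_c = 1.16 m/s × 1.505 d × 86400 s/d = 150800 m ≈ 151 km.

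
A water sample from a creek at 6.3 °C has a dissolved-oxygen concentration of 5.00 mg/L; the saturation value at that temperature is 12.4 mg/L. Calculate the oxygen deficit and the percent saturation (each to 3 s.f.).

D ≈ 7.40 mg/L; 40.3 % saturation

D = C_s − C = 12.4 − 5.00 = 7.40 mg/L.
% saturation = 5.00/12.4 × 100 = 40.3 %.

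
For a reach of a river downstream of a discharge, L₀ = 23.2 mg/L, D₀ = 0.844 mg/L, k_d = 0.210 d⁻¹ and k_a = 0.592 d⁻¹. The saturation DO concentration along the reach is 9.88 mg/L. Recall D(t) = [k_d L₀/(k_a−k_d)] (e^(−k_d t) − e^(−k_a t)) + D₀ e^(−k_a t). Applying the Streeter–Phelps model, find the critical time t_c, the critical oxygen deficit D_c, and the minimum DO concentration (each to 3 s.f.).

t_c ≈ 2.53 d; D_c ≈ 4.83 mg/L; min DO ≈ 5.05 mg/L

t_c = [1/(k_a−k_d)] ln[(k_a/k_d)(1 − D₀(k_a−k_d)/(k_d L₀))]
= [1/(0.592−0.210)] ln[(0.592/0.210)(1 − 0.844×0.3820/(0.210×23.2))]
= (1/0.3820) ln[2.819 × 0.9338] = 2.618 × ln(2.632) = 2.618 × 0.9679 = 2.534 d.
D_c = (k_d/k_a) L₀ e^(−k_d t_c) = (0.210/0.592) × 23.2 × e^(−0.210×2.534) = 0.3547 × 23.2 × 0.5874 = 4.834 mg/L.
Minimum DO = C_s − D_c = 9.88 − 4.834 = 5.046 mg/L.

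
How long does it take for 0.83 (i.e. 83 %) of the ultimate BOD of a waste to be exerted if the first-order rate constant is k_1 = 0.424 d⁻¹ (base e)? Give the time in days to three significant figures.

t ≈ 4.18 d

y/L₀ = 1 − e^(−k_1 t) = 0.83 ⇒ e^(−k_1 t) = 0.170
t = −ln(0.170) / 0.424 = 1.772 / 0.424 = 4.179 d.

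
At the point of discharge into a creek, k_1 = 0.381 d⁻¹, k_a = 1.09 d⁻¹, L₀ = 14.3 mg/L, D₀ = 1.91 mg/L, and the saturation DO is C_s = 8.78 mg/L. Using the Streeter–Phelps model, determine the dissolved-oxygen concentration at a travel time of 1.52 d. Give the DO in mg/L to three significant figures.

DO ≈ 5.58 mg/L

k_1 L₀/(k_a−k_1) = 0.381×14.3/(1.09−0.381) = 5.448/0.7090 = 7.684 mg/L.
e^(−k_1 t) = e^(−0.381×1.520) = 0.5604; e^(−k_a t) = e^(−1.09×1.520) = 0.1907.
D = 7.684 × (0.5604 − 0.1907) + 1.91 × 0.1907 = 2.841 + 0.3643 = 3.205 mg/L.
DO = C_s − D = 8.78 − 3.205 = 5.575 mg/L.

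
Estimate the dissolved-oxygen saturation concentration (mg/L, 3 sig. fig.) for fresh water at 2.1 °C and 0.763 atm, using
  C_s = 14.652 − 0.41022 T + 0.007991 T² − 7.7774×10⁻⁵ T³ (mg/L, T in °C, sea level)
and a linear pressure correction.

At sea level: C_s = 14.652 − 0.41022×2.1 + 0.007991×2.1² − 7.7774×10⁻⁵×2.1³ = 13.83 mg/L.
Pressure correction: C_s' = 13.83 × 0.763 = 10.55 mg/L.

C_s ≈ 10.5 mg/L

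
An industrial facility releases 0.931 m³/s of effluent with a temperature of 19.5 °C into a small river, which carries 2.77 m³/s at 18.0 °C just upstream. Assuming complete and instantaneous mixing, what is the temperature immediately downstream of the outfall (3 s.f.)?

18.4 °C

Flow-weighted mixing: C = (Q_r C_r + Q_w C_w)/(Q_r + Q_w)
= (2.77×18.0 + 0.931×19.5)/(2.77 + 0.931) = 68.01/3.701 = 18.38 °C.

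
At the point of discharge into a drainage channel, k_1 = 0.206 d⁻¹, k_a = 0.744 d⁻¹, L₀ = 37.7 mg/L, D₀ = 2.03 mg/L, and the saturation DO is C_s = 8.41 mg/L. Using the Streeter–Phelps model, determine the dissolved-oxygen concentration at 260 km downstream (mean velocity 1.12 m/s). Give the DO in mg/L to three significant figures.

DO ≈ 1.79 mg/L

Travel time t = x/v = 260 km / (1.12 m/s) = 260000 m / 1.12 m/s = 232100 s = 2.687 d.
k_1 L₀/(k_a−k_1) = 0.206×37.7/(0.744−0.206) = 7.766/0.5380 = 14.44 mg/L.
e^(−k_1 t) = e^(−0.206×2.687) = 0.5749; e^(−k_a t) = e^(−0.744×2.687) = 0.1355.
D = 14.44 × (0.5749 − 0.1355) + 2.03 × 0.1355 = 6.344 + 0.2750 = 6.619 mg/L.
DO = C_s − D = 8.41 − 6.619 = 1.791 mg/L.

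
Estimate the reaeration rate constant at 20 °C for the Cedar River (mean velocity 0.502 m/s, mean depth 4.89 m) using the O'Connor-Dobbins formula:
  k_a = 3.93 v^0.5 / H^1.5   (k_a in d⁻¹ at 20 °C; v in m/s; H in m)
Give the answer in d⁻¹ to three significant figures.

k_a = 3.93 × 0.502^0.5 / 4.89^1.5 = 3.93 × 0.7085 / 10.81 = 0.2575 d⁻¹.

k_a ≈ 0.258 d⁻¹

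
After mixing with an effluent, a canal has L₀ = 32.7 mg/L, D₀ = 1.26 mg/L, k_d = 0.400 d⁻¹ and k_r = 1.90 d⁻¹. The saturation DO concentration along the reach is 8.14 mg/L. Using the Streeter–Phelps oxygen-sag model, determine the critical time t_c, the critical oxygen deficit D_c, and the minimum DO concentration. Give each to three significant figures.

t_c ≈ 0.935 d; D_c ≈ 4.74 mg/L; min DO ≈ 3.40 mg/L

t_c = [1/(k_r−k_d)] ln[(k_r/k_d)(1 − D₀(k_r−k_d)/(k_d L₀))]
= [1/(1.90−0.400)] ln[(1.90/0.400)(1 − 1.26×1.500/(0.400×32.7))]
= (1/1.500) ln[4.750 × 0.8555] = 0.6667 × ln(4.064) = 0.6667 × 1.402 = 0.9347 d.
D_c = (k_d/k_r) L₀ e^(−k_d t_c) = (0.400/1.90) × 32.7 × e^(−0.400×0.9347) = 0.2105 × 32.7 × 0.6881 = 4.737 mg/L.
Minimum DO = C_s − D_c = 8.14 − 4.737 = 3.403 mg/L.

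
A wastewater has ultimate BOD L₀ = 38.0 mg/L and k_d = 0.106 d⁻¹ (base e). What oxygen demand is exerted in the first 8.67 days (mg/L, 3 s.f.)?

y_t = L₀(1 − e^(−k_d t)) = 38.0 × (1 − e^(−0.106×8.67))
= 38.0 × (1 − 0.3989) = 38.0 × 0.6011 = 22.84 mg/L.

y ≈ 22.8 mg/L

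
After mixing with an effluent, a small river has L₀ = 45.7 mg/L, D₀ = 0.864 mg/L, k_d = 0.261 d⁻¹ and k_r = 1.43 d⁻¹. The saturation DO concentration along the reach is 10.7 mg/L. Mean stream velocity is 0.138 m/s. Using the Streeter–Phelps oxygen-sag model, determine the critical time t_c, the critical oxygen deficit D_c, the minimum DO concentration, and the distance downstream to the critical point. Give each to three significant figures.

t_c ≈ 1.38 d; D_c ≈ 5.82 mg/L; min DO ≈ 4.88 mg/L; x_c ≈ 16.4 km

With k_r/k_d = 5.479 and 1 − D₀(k_r−k_d)/(k_d L₀) = 0.9153,
t_c = ln(5.479 × 0.9153) / (1.43 − 0.261) = ln(5.015) / 1.169 = 1.612/1.169 = 1.379 d.
L(t_c) = L₀ e^(−k_d t_c) = 45.7 × 0.6977 = 31.88 mg/L, and at the critical point k_r D_c = k_d L, so D_c = (0.261/1.43) × 31.88 = 5.819 mg/L.
Minimum DO = C_s − D_c = 10.7 − 5.819 = 4.881 mg/L.
x_c = v t_c = 0.138 m/s × 1.379 d × 86400 s/d = 16450 m ≈ 16.4 km.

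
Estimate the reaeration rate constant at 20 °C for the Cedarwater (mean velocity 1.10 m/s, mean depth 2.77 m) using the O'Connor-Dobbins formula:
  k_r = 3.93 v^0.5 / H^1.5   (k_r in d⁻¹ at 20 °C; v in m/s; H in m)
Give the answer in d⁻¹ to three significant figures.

k_r = 3.93 × 1.10^0.5 / 2.77^1.5 = 3.93 × 1.049 / 4.610 = 0.8941 d⁻¹.

k_r ≈ 0.894 d⁻¹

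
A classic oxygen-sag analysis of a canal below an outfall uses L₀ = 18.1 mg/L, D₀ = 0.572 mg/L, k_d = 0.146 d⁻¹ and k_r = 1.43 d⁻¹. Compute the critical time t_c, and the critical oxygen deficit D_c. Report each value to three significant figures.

With k_r/k_d = 9.795 and 1 − D₀(k_r−k_d)/(k_d L₀) = 0.7221,
t_c = ln(9.795 × 0.7221) / (1.43 − 0.146) = ln(7.072) / 1.284 = 1.956/1.284 = 1.524 d.
L(t_c) = L₀ e^(−k_d t_c) = 18.1 × 0.8006 = 14.49 mg/L, and at the critical point k_r D_c = k_d L, so D_c = (0.146/1.43) × 14.49 = 1.479 mg/L.

t_c ≈ 1.52 d; D_c ≈ 1.48 mg/L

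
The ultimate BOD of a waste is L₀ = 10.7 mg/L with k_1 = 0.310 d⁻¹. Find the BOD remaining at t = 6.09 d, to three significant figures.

L ≈ 1.62 mg/L

L_t = L₀ e^(−k_1 t) = 10.7 × e^(−0.310×6.09) = 10.7 × 0.1514 = 1.620 mg/L.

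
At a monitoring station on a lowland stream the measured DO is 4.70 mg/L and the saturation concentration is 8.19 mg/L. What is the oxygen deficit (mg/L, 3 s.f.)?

D ≈ 3.49 mg/L

D = C_s − C = 8.19 − 4.70 = 3.49 mg/L.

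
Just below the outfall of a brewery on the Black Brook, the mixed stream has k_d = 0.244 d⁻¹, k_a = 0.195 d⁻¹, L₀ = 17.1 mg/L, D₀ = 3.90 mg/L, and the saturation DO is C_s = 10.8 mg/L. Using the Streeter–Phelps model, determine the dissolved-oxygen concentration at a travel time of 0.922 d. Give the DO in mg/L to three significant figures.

k_d L₀/(k_a−k_d) = 0.244×17.1/(0.195−0.244) = 4.172/-0.04900 = -85.15 mg/L.
e^(−k_d t) = e^(−0.244×0.9220) = 0.7985; e^(−k_a t) = e^(−0.195×0.9220) = 0.8354.
D = -85.15 × (0.7985 − 0.8354) + 3.90 × 0.8354 = 3.142 + 3.258 = 6.401 mg/L.
DO = C_s − D = 10.8 − 6.401 = 4.399 mg/L.

DO ≈ 4.40 mg/L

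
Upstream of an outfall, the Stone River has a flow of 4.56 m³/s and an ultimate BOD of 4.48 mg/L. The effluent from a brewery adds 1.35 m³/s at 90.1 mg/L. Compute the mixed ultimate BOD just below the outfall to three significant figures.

Flow-weighted mixing: C = (Q_r C_r + Q_w C_w)/(Q_r + Q_w)
= (4.56×4.48 + 1.35×90.1)/(4.56 + 1.35) = 142.1/5.910 = 24.04 mg/L.

24.0 mg/L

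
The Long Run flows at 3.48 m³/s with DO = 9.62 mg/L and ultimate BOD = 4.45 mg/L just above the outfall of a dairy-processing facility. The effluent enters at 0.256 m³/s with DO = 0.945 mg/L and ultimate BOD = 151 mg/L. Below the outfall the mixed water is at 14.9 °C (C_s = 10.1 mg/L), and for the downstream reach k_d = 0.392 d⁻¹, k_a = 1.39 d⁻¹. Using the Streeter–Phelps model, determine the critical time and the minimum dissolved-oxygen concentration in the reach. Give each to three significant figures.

t_c ≈ 1.06 d; minimum DO ≈ 7.40 mg/L

Mixed DO = (3.48×9.62 + 0.256×0.945)/(3.48+0.256) = 33.72/3.736 = 9.026 mg/L.
Mixed L₀ = (3.48×4.45 + 0.256×151)/(3.736) = 54.14/3.736 = 14.49 mg/L.
Initial deficit D₀ = C_s − DO₀ = 10.1 − 9.026 = 1.074 mg/L.
t_c = (1/0.9980) ln[(1.39/0.392)(1 − 1.074×0.9980/(0.392×14.49))] = 1.002 × ln(2.877) = 1.059 d.
D_c = (0.392/1.39) × 14.49 × e^(−0.392×1.059) = 0.2820 × 14.49 × 0.6603 = 2.699 mg/L.
Minimum DO = 10.1 − 2.699 = 7.401 mg/L.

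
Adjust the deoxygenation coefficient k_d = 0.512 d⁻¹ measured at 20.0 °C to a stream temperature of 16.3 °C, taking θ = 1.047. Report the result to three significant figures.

k_d(T₂) = k_d(T₁) · θ^(T₂−T₁) = 0.512 × 1.047^(16.3−20.0)
= 0.512 × 1.047^-3.70 = 0.512 × 0.8437 = 0.4320 d⁻¹.

k_d ≈ 0.432 d⁻¹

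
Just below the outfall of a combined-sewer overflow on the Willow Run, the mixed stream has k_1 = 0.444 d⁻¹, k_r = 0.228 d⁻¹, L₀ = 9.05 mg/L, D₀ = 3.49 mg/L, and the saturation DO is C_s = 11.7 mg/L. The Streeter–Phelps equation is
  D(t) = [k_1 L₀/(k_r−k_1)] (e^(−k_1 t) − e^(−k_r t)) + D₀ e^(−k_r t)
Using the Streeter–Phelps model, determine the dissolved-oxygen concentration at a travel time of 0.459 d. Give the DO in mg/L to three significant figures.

k_1 L₀/(k_r−k_1) = 0.444×9.05/(0.228−0.444) = 4.018/-0.2160 = -18.60 mg/L.
e^(−k_1 t) = e^(−0.444×0.4590) = 0.8156; e^(−k_r t) = e^(−0.228×0.4590) = 0.9006.
D = -18.60 × (0.8156 − 0.9006) + 3.49 × 0.9006 = 1.581 + 3.143 = 4.725 mg/L.
DO = C_s − D = 11.7 − 4.725 = 6.975 mg/L.

DO ≈ 6.98 mg/L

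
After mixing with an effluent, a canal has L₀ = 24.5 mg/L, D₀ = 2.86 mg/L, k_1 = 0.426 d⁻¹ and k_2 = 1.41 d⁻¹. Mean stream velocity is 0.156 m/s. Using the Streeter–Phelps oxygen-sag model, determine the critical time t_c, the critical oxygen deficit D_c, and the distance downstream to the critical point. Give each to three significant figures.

t_c ≈ 0.897 d; D_c ≈ 5.05 mg/L; x_c ≈ 12.1 km

t_c = [1/(k_2−k_1)] ln[(k_2/k_1)(1 − D₀(k_2−k_1)/(k_1 L₀))]
= [1/(1.41−0.426)] ln[(1.41/0.426)(1 − 2.86×0.9840/(0.426×24.5))]
= (1/0.9840) ln[3.310 × 0.7304] = 1.016 × ln(2.417) = 1.016 × 0.8827 = 0.8970 d.
D_c = (k_1/k_2) L₀ e^(−k_1 t_c) = (0.426/1.41) × 24.5 × e^(−0.426×0.8970) = 0.3021 × 24.5 × 0.6824 = 5.051 mg/L.
x_c = v t_c = 0.156 m/s × 0.8970 d × 86400 s/d = 12090 m ≈ 12.1 km.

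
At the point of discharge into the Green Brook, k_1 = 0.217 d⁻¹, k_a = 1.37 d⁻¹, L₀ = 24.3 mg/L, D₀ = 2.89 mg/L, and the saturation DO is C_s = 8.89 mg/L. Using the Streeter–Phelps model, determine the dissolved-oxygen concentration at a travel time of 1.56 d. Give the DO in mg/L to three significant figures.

DO ≈ 5.83 mg/L

k_1 L₀/(k_a−k_1) = 0.217×24.3/(1.37−0.217) = 5.273/1.153 = 4.573 mg/L.
e^(−k_1 t) = e^(−0.217×1.560) = 0.7128; e^(−k_a t) = e^(−1.37×1.560) = 0.1180.
D = 4.573 × (0.7128 − 0.1180) + 2.89 × 0.1180 = 2.720 + 0.3410 = 3.061 mg/L.
DO = C_s − D = 8.89 − 3.061 = 5.829 mg/L.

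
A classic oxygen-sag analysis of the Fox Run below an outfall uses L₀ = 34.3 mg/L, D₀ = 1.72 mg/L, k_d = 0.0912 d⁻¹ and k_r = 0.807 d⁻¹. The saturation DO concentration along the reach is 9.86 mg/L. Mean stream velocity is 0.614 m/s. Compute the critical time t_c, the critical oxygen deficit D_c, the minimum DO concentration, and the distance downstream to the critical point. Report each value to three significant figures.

t_c = [1/(k_r−k_d)] ln[(k_r/k_d)(1 − D₀(k_r−k_d)/(k_d L₀))]
= [1/(0.807−0.0912)] ln[(0.807/0.0912)(1 − 1.72×0.7158/(0.0912×34.3))]
= (1/0.7158) ln[8.849 × 0.6064] = 1.397 × ln(5.366) = 1.397 × 1.680 = 2.347 d.
L(t_c) = L₀ e^(−k_d t_c) = 34.3 × 0.8073 = 27.69 mg/L, and at the critical point k_r D_c = k_d L, so D_c = (0.0912/0.807) × 27.69 = 3.129 mg/L.
Minimum DO = C_s − D_c = 9.86 − 3.129 = 6.731 mg/L.
x_c = v t_c = 0.614 m/s × 2.347 d × 86400 s/d = 124500 m ≈ 125 km.

t_c ≈ 2.35 d; D_c ≈ 3.13 mg/L; min DO ≈ 6.73 mg/L; x_c ≈ 125 km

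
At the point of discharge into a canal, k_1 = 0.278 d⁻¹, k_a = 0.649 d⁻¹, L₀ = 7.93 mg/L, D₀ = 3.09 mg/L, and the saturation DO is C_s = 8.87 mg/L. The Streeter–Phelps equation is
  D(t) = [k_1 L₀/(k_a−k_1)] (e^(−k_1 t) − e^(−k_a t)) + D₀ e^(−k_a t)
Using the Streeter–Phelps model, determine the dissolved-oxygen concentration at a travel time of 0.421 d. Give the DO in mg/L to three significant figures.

DO ≈ 5.75 mg/L

k_1 L₀/(k_a−k_1) = 0.278×7.93/(0.649−0.278) = 2.205/0.3710 = 5.942 mg/L.
e^(−k_1 t) = e^(−0.278×0.4210) = 0.8896; e^(−k_a t) = e^(−0.649×0.4210) = 0.7609.
D = 5.942 × (0.8896 − 0.7609) + 3.09 × 0.7609 = 0.7644 + 2.351 = 3.116 mg/L.
DO = C_s − D = 8.87 − 3.116 = 5.754 mg/L.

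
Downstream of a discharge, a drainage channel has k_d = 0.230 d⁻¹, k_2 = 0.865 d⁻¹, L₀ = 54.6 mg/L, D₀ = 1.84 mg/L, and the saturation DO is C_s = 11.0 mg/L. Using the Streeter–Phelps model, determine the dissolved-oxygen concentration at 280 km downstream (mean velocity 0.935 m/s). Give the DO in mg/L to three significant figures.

Travel time t = x/v = 280 km / (0.935 m/s) = 280000 m / 0.935 m/s = 299500 s = 3.466 d.
k_d L₀/(k_2−k_d) = 0.230×54.6/(0.865−0.230) = 12.56/0.6350 = 19.78 mg/L.
e^(−k_d t) = e^(−0.230×3.466) = 0.4506; e^(−k_2 t) = e^(−0.865×3.466) = 0.04988.
D = 19.78 × (0.4506 − 0.04988) + 1.84 × 0.04988 = 7.925 + 0.09178 = 8.016 mg/L.
DO = C_s − D = 11.0 − 8.016 = 2.984 mg/L.

DO ≈ 2.98 mg/L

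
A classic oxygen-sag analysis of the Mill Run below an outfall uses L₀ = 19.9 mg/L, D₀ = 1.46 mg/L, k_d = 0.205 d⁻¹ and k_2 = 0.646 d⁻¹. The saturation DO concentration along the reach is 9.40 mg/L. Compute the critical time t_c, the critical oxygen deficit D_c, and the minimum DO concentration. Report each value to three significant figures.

t_c ≈ 2.21 d; D_c ≈ 4.01 mg/L; min DO ≈ 5.39 mg/L

At the critical point dD/dt = 0, so k_d L₀ e^(−k_d t) = k_2 D. Substituting D(t) from the Streeter–Phelps equation and solving for t gives
t_c = ln[(k_2/k_d)(1 − D₀(k_2−k_d)/(k_d L₀))] / (k_2−k_d).
Here k_2−k_d = 0.4410 d⁻¹ and 1 − D₀(k_2−k_d)/(k_d L₀) = 1 − 1.46×0.4410/(0.205×19.9) = 0.8422, so
t_c = ln(3.151 × 0.8422) / 0.4410 = 0.9760 / 0.4410 = 2.213 d.
D_c = (k_d/k_2) L₀ e^(−k_d t_c) = (0.205/0.646) × 19.9 × e^(−0.205×2.213) = 0.3173 × 19.9 × 0.6353 = 4.012 mg/L.
Minimum DO = C_s − D_c = 9.40 − 4.012 = 5.388 mg/L.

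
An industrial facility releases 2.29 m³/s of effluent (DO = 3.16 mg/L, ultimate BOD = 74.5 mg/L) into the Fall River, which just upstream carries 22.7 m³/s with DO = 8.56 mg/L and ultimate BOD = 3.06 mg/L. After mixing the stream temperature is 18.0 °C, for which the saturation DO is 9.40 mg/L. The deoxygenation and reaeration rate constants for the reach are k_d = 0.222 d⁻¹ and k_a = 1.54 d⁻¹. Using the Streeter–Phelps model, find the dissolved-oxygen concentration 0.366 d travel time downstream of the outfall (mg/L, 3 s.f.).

DO ≈ 8.07 mg/L

Mixed DO = (22.7×8.56 + 2.29×3.16)/(22.7+2.29) = 201.5/24.99 = 8.065 mg/L.
Mixed L₀ = (22.7×3.06 + 2.29×74.5)/(24.99) = 240.1/24.99 = 9.607 mg/L.
Initial deficit D₀ = C_s − DO₀ = 9.40 − 8.065 = 1.335 mg/L.
D(0.366) = [0.222×9.607/(1.54−0.222)](e^(−0.222×0.366) − e^(−1.54×0.366)) + 1.335 e^(−1.54×0.366)
= 1.618 × (0.9220 − 0.5691) + 1.335 × 0.5691 = 1.331 mg/L.
DO = 9.40 − 1.331 = 8.069 mg/L.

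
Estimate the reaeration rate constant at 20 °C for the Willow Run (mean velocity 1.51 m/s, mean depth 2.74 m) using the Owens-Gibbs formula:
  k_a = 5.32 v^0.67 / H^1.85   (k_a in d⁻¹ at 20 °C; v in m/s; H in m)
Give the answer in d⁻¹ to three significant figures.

k_a ≈ 1.09 d⁻¹

k_a = 5.32 × 1.51^0.67 / 2.74^1.85 = 5.32 × 1.318 / 6.454 = 1.086 d⁻¹.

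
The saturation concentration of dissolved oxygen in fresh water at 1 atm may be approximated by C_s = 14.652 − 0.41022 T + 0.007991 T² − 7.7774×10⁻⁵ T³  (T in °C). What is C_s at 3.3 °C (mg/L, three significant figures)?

C_s ≈ 13.4 mg/L

C_s = 14.652 − 0.41022×3.3 + 0.007991×3.3² − 7.7774×10⁻⁵×3.3³ = 13.38 mg/L.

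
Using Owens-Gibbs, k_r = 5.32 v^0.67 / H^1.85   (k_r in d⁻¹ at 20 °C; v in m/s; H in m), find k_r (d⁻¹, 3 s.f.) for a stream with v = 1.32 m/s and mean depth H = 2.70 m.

k_r ≈ 1.02 d⁻¹

k_r = 5.32 × 1.32^0.67 / 2.70^1.85 = 5.32 × 1.204 / 6.281 = 1.020 d⁻¹.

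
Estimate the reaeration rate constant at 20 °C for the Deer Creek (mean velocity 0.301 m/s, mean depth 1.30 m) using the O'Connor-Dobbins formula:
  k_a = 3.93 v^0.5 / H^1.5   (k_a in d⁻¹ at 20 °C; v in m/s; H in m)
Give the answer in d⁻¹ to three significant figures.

k_a = 3.93 × 0.301^0.5 / 1.30^1.5 = 3.93 × 0.5486 / 1.482 = 1.455 d⁻¹.

k_a ≈ 1.45 d⁻¹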